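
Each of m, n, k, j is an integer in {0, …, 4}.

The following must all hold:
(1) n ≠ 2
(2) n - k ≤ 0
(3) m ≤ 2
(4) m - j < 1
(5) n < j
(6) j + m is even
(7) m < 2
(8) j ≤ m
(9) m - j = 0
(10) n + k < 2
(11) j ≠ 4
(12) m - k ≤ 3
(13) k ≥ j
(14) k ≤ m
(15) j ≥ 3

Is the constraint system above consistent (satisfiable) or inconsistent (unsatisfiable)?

Unsatisfiable

From constraints 13 and 15: k ≥ j and j ≥ 3, so k ≥ 3. From constraints 3 and 14: k ≤ m and m ≤ 2, so k ≤ 2. But 2 < 3, so no value of k works.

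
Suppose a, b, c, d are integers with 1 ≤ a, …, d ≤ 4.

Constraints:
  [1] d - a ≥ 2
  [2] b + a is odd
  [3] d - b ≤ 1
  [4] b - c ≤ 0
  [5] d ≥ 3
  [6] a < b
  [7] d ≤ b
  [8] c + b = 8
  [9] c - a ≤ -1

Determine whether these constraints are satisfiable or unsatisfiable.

Constraints 1, 3, 4, and 9 give d − a ≥ 2, a − c ≥ 1, c − b ≥ 0, b − d ≥ -1.
Adding all 4 inequalities: the left sides telescope to 0, and the right sides sum to 2 + 1 + 0 + (-1) = 2. So 0 ≥ 2, which is false.

Unsatisfiable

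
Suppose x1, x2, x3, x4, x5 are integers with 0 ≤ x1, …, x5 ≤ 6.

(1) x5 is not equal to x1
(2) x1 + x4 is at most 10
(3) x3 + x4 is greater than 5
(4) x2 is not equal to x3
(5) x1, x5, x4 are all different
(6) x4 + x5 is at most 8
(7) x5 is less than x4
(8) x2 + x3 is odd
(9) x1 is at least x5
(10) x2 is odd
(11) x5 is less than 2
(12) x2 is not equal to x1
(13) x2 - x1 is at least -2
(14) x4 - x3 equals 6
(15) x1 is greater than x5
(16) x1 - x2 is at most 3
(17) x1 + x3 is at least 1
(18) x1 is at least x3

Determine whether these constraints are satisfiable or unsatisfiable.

The assignment x1 = 2, x2 = 1, x3 = 0, x4 = 6, x5 = 0 works:
  constraint 2 holds since x1 + x4 = 8.
  constraint 3 holds since x3 + x4 = 6.
  constraint 6 holds since x4 + x5 = 6.
The rest check out directly.

Satisfiable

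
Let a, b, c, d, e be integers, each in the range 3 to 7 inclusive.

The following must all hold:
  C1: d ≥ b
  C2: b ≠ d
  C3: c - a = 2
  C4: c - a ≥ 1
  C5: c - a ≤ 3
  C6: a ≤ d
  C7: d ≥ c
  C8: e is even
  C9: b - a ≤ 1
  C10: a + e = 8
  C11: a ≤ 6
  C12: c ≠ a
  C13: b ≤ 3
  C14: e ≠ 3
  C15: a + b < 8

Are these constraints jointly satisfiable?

Setting (a, b, c, d, e) = (4, 3, 6, 6, 4) satisfies everything: constraint 3: c - a = 2; constraint 4: c - a = 2; constraint 5: c - a = 2, and the others follow.

Satisfiable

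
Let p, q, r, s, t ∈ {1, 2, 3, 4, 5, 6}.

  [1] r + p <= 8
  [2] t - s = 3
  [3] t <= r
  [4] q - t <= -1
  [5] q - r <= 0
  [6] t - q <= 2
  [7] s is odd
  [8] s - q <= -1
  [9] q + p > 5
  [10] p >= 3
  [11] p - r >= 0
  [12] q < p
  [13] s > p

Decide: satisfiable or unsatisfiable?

Constraints 3, 4, 8, 11, and 13 give r ≤ p, p < s, s < q, q < t, t ≤ r. Chaining: r ≤ p < s < q < t ≤ r, which forces r < r — impossible.

Unsatisfiable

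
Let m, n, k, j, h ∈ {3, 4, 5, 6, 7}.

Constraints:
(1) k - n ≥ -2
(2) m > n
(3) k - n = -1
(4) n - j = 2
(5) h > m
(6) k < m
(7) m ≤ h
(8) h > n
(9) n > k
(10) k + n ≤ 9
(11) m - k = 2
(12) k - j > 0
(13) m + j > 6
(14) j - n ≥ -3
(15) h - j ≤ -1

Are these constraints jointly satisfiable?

Unsatisfiable

Constraints 2, 5, 9, 12, and 15 give m < h, h < j, j < k, k < n, n < m. Chaining: m < h < j < k < n < m, which forces m < m — impossible.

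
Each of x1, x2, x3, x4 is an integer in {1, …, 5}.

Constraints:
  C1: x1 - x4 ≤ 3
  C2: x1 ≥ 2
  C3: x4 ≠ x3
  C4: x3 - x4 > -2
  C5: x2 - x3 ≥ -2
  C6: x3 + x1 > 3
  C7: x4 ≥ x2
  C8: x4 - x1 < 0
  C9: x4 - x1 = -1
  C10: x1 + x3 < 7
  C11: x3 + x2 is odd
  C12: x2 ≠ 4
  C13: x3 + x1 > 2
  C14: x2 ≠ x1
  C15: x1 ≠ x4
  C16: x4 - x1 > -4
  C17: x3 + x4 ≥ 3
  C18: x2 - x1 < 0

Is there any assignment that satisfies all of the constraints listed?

Setting (x1, x2, x3, x4) = (2, 1, 2, 1) satisfies everything: constraint 1: x1 - x4 = 1; constraint 4: x3 - x4 = 1; constraint 5: x2 - x3 = -1, and the others follow.

Satisfiable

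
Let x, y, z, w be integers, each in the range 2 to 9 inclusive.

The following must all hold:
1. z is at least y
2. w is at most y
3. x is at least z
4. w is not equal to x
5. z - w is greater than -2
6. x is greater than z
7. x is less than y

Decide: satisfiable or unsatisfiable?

Unsatisfiable

Constraints 1, 6, and 7 give z < x, x < y, y ≤ z. Chaining: z < x < y ≤ z, which forces z < z — impossible.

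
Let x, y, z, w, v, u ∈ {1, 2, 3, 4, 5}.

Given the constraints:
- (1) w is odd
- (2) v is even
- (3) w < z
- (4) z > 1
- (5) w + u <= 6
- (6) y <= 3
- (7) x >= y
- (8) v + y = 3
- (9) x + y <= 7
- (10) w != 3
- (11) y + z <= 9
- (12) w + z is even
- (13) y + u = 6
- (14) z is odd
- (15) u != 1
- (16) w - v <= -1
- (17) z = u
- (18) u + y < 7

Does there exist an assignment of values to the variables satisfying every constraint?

The assignment x = 4, y = 1, z = 5, w = 1, v = 2, u = 5 works:
  constraint 5 holds since w + u = 6.
  constraint 8 holds since v + y = 3.
The rest check out directly.

Satisfiable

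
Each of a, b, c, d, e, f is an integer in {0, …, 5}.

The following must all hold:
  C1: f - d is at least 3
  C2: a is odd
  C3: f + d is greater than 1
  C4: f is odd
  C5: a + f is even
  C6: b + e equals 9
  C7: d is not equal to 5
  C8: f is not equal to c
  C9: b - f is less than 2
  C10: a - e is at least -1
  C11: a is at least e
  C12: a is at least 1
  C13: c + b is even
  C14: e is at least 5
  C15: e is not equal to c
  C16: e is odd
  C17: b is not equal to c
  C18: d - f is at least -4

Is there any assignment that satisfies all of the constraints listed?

Satisfiable

Take a = 5, b = 4, c = 0, d = 0, e = 5, f = 3. Then constraint 1: f - d = 3; constraint 3: f + d = 3; constraint 6: b + e = 9, and every other listed constraint is also met.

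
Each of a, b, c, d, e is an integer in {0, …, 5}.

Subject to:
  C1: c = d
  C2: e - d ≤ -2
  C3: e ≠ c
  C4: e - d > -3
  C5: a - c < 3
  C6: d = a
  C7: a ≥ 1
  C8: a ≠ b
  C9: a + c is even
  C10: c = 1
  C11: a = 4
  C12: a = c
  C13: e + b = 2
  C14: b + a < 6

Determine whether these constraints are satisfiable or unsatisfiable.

Unsatisfiable

Constraint 10 fixes c = 1 and constraint 11 fixes a = 4. Constraints 1 and 6 give c = d = a, so c = a. But 1 ≠ 4 — contradiction.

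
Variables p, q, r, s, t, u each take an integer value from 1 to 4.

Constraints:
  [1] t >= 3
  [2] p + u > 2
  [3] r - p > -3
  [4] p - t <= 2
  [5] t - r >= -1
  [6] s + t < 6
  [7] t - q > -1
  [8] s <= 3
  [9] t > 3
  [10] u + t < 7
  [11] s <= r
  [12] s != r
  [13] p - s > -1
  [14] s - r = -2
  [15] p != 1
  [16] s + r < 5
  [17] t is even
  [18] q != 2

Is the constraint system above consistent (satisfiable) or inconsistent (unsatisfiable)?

Satisfiable

Setting (p, q, r, s, t, u) = (3, 3, 3, 1, 4, 1) satisfies everything: constraint 2: p + u = 4; constraint 3: r - p = 0; constraint 4: p - t = -1, and the others follow.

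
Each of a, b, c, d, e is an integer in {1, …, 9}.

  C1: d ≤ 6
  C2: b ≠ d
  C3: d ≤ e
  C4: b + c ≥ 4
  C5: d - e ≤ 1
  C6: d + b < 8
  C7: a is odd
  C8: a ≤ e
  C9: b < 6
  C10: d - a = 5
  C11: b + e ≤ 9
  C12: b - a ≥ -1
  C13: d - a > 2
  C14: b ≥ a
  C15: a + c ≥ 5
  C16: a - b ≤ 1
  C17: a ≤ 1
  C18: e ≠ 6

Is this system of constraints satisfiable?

Try a = 1, b = 1, c = 5, d = 6, e = 7.
Check constraint 4: b + c = 6; constraint 5: d - e = -1. The remaining constraints are straightforward to verify.

Satisfiable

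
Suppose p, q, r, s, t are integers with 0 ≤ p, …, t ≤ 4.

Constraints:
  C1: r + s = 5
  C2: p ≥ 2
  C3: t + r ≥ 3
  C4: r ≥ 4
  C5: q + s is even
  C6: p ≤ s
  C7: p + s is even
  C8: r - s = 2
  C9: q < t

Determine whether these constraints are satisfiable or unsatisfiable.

From constraint 4: r ≥ 4. From constraints 2 and 6: s ≥ p ≥ 2. Hence r + s ≥ 6. But constraint 1 requires r + s = 5, and 5 < 6. Contradiction.

Unsatisfiable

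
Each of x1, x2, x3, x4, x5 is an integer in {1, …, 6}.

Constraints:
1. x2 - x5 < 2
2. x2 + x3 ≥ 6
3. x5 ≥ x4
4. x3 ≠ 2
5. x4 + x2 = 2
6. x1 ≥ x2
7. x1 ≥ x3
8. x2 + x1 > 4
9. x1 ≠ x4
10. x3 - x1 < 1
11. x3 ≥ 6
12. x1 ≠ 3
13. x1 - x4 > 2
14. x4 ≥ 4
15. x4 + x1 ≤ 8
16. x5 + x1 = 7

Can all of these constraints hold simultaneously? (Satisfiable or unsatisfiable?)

Unsatisfiable

From constraint 14: x4 ≥ 4. From constraints 7 and 11: x1 ≥ x3 ≥ 6. Hence x4 + x1 ≥ 10. But constraint 15 requires x4 + x1 ≤ 8, and 8 < 10. Contradiction.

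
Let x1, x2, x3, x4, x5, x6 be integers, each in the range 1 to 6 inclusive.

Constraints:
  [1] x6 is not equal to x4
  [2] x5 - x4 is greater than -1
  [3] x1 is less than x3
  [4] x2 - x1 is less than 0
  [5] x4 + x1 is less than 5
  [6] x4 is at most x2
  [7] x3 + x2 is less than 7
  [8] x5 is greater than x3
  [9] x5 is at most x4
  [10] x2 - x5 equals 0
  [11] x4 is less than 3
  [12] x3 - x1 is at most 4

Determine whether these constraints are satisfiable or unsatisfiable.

Unsatisfiable

Constraints 3, 4, 6, 8, and 9 give x4 ≤ x2, x2 < x1, x1 < x3, x3 < x5, x5 ≤ x4. Chaining: x4 ≤ x2 < x1 < x3 < x5 ≤ x4, which forces x4 < x4 — impossible.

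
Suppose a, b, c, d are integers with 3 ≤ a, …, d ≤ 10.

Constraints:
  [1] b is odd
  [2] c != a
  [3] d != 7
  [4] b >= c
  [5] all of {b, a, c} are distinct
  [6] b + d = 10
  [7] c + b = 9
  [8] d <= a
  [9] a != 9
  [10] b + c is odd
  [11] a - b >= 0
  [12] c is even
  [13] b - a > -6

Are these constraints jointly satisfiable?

Satisfiable

Take a = 8, b = 5, c = 4, d = 5. Then constraint 6: b + d = 10; constraint 7: c + b = 9, and every other listed constraint is also met.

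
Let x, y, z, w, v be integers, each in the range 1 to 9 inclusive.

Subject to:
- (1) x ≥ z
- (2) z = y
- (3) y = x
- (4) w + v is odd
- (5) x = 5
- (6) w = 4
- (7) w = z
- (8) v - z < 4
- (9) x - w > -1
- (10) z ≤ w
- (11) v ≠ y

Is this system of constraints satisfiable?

Constraint 6 fixes w = 4 and constraint 5 fixes x = 5. Constraints 2, 3, and 7 give w = z = y = x, so w = x. But 4 ≠ 5 — contradiction.

Unsatisfiable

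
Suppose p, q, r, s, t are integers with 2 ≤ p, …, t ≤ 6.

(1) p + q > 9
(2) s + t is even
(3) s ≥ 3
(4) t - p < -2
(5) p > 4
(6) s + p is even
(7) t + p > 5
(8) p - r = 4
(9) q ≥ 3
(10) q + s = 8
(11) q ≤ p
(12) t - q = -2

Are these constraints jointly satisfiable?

Satisfiable

Setting (p, q, r, s, t) = (6, 4, 2, 4, 2) satisfies everything: constraint 1: p + q = 10; constraint 4: t - p = -4; constraint 7: t + p = 8, and the others follow.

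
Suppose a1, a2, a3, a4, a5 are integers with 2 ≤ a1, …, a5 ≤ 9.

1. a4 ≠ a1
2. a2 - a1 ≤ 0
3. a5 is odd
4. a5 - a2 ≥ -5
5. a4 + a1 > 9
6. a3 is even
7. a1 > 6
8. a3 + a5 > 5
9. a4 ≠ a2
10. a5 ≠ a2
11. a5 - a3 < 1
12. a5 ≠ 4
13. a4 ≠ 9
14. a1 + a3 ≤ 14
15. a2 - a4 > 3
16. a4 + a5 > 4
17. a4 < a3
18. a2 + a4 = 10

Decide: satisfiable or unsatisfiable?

The assignment a1 = 9, a2 = 8, a3 = 4, a4 = 2, a5 = 3 works:
  constraint 2 holds since a2 - a1 = -1.
  constraint 4 holds since a5 - a2 = -5.
The rest check out directly.

Satisfiable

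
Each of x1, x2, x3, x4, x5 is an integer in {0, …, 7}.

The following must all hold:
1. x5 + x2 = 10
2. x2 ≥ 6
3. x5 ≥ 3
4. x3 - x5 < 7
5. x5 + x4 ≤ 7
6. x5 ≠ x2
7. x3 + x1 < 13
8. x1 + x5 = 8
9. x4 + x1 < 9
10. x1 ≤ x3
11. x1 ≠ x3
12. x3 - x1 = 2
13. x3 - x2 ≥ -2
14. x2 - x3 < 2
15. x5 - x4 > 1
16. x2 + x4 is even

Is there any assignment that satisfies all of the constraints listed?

Satisfiable

Setting (x1, x2, x3, x4, x5) = (5, 7, 7, 1, 3) satisfies everything: constraint 1: x5 + x2 = 10; constraint 4: x3 - x5 = 4; constraint 5: x5 + x4 = 4, and the others follow.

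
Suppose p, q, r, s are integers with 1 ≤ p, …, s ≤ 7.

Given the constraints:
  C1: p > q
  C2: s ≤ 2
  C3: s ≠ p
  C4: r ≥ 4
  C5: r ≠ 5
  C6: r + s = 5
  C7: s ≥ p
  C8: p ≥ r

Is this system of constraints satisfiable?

From constraints 4 and 8: p ≥ r and r ≥ 4, so p ≥ 4. From constraints 2 and 7: p ≤ s and s ≤ 2, so p ≤ 2. But 2 < 4, so no value of p works.

Unsatisfiable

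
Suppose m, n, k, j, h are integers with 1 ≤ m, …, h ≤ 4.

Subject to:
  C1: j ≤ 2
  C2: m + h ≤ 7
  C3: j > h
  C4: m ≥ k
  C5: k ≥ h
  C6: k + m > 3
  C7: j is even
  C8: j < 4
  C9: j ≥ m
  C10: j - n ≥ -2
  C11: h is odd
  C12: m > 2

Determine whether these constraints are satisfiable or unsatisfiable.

Unsatisfiable

From constraint 12: m ≥ 3. From constraints 1 and 9: m ≤ j and j ≤ 2, so m ≤ 2. But 2 < 3, so no value of m works.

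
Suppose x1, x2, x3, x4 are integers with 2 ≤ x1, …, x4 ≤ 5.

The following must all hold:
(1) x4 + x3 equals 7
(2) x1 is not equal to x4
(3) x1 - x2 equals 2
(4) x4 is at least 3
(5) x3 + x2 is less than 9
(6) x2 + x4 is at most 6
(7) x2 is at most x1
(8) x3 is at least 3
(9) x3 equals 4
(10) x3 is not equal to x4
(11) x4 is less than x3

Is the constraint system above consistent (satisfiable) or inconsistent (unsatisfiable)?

Take x1 = 5, x2 = 3, x3 = 4, x4 = 3. Then constraint 1: x4 + x3 = 7; constraint 3: x1 - x2 = 2; constraint 5: x3 + x2 = 7, and every other listed constraint is also met.

Satisfiable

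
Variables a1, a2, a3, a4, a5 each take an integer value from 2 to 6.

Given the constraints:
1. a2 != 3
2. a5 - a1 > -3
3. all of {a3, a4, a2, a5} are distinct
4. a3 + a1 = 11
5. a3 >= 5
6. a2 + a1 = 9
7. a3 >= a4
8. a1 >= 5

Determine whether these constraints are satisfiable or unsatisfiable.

One satisfying assignment is a1 = 5, a2 = 4, a3 = 6, a4 = 2, a5 = 3.
For the less obvious constraints — constraint 2: a5 - a1 = -2; constraint 4: a3 + a1 = 11; constraint 6: a2 + a1 = 9 — and the others hold by inspection.

Satisfiable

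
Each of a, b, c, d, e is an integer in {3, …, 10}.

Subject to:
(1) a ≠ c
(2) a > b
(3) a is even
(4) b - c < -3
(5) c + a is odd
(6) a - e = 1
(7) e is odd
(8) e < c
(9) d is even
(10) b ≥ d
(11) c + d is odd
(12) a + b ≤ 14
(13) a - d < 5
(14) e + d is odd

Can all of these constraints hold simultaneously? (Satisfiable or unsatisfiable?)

The assignment a = 6, b = 5, c = 9, d = 4, e = 5 works:
  constraint 4 holds since b - c = -4.
  constraint 6 holds since a - e = 1.
  constraint 12 holds since a + b = 11.
The rest check out directly.

Satisfiable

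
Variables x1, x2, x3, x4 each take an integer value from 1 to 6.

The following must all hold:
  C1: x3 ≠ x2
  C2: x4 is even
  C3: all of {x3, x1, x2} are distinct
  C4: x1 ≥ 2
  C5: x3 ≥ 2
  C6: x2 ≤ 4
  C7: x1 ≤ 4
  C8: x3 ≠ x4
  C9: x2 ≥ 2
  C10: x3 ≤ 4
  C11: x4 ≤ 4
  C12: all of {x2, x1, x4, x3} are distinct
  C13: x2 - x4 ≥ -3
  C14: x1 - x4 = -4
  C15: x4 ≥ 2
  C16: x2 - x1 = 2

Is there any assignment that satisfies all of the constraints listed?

Unsatisfiable

Constraints 4, 5, 6, 7, 9, 10, 11, and 15 confine each of x2, x1, x4, x3 to the 3 values {2, …, 4}.
Constraint 12 requires all 4 of them to be distinct, but only 3 values are available — impossible by the pigeonhole principle.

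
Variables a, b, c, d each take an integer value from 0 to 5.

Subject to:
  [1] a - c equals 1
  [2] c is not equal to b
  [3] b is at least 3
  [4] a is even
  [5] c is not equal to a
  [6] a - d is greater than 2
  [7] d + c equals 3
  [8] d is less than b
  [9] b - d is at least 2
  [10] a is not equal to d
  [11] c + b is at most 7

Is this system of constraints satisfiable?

Take a = 4, b = 4, c = 3, d = 0. Then constraint 1: a - c = 1; constraint 6: a - d = 4; constraint 7: d + c = 3, and every other listed constraint is also met.

Satisfiable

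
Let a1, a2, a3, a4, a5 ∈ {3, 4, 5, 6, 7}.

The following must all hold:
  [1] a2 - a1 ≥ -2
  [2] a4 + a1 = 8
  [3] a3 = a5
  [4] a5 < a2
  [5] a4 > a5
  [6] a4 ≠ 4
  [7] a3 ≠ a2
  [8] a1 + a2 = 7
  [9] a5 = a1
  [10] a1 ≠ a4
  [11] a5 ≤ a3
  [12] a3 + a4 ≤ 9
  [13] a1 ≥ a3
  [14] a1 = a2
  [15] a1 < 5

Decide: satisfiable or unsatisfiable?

From constraints 3, 9, and 14, a3 = a5 = a1 = a2, so a3 = a2. But constraint 7 says a3 ≠ a2. Contradiction.

Unsatisfiable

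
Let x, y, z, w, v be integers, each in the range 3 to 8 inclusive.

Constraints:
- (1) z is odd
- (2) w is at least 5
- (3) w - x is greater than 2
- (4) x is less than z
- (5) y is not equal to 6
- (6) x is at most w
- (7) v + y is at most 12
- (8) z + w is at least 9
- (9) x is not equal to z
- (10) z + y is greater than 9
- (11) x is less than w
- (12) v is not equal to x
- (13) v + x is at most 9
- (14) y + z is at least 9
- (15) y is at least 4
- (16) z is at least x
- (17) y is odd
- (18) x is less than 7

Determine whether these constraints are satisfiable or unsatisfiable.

Try x = 3, y = 5, z = 5, w = 6, v = 6.
Check constraint 3: w - x = 3; constraint 7: v + y = 11; constraint 8: z + w = 11. The remaining constraints are straightforward to verify.

Satisfiable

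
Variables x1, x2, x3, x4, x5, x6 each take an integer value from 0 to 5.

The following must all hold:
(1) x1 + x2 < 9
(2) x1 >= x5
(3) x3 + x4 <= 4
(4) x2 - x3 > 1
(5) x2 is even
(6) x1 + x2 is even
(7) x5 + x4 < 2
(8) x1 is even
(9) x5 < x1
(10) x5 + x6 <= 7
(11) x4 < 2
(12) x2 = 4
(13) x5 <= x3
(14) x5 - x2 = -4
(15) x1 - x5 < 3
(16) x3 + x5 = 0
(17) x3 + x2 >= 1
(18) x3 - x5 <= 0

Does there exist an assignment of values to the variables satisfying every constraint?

Try x1 = 2, x2 = 4, x3 = 0, x4 = 1, x5 = 0, x6 = 4.
Check constraint 1: x1 + x2 = 6; constraint 3: x3 + x4 = 1; constraint 4: x2 - x3 = 4. The remaining constraints are straightforward to verify.

Satisfiable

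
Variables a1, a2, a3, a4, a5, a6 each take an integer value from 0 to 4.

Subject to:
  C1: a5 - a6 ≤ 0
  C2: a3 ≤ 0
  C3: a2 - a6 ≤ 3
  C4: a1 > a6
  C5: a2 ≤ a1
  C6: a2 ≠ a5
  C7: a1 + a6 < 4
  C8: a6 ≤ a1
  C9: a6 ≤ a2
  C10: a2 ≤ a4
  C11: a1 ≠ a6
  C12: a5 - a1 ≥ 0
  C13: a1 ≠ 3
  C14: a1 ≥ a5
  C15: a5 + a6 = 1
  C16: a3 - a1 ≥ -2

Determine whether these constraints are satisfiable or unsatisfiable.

Unsatisfiable

Constraints 1, 4, and 12 give a6 < a1, a1 ≤ a5, a5 ≤ a6. Chaining: a6 < a1 ≤ a5 ≤ a6, which forces a6 < a6 — impossible.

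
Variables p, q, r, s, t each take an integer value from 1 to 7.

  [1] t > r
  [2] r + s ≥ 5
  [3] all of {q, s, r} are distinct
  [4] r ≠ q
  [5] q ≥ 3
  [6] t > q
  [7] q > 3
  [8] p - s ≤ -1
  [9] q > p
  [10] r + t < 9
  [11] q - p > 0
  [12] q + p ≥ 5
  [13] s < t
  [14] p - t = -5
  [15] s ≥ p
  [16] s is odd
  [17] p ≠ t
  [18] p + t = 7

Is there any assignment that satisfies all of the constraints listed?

The assignment p = 1, q = 4, r = 2, s = 5, t = 6 works:
  constraint 2 holds since r + s = 7.
  constraint 8 holds since p - s = -4.
The rest check out directly.

Satisfiable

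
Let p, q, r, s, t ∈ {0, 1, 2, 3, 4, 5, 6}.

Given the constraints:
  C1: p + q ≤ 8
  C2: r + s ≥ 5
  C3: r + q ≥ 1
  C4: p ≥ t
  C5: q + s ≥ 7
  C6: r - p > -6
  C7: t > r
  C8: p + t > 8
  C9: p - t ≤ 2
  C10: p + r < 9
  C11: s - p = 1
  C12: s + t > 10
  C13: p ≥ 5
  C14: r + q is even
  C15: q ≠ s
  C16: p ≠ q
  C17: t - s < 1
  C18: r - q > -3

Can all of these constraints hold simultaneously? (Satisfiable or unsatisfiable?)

Setting (p, q, r, s, t) = (5, 3, 1, 6, 5) satisfies everything: constraint 1: p + q = 8; constraint 2: r + s = 7; constraint 3: r + q = 4, and the others follow.

Satisfiable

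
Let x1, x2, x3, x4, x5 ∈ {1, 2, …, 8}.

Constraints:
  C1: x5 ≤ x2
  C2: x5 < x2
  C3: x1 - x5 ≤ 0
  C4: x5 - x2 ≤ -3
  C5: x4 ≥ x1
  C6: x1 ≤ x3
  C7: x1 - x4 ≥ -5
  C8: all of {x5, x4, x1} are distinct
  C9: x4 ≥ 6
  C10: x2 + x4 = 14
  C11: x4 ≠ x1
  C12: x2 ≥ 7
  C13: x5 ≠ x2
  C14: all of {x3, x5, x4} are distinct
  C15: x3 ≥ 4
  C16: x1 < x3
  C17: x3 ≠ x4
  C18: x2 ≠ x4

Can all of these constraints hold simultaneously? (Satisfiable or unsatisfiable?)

Satisfiable

Setting (x1, x2, x3, x4, x5) = (1, 8, 8, 6, 3) satisfies everything: constraint 3: x1 - x5 = -2; constraint 4: x5 - x2 = -5; constraint 7: x1 - x4 = -5, and the others follow.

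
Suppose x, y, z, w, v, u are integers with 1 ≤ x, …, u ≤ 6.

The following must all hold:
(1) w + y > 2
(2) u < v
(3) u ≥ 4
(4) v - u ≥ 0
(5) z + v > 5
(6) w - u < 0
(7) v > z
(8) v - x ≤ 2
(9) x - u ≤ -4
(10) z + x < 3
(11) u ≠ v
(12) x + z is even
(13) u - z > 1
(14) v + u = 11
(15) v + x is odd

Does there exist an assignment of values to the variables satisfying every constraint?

Unsatisfiable

Constraints 4, 8, and 9 give x − v ≥ -2, v − u ≥ 0, u − x ≥ 4.
Adding all 3 inequalities: the left sides telescope to 0, and the right sides sum to (-2) + 0 + 4 = 2. So 0 ≥ 2, which is false.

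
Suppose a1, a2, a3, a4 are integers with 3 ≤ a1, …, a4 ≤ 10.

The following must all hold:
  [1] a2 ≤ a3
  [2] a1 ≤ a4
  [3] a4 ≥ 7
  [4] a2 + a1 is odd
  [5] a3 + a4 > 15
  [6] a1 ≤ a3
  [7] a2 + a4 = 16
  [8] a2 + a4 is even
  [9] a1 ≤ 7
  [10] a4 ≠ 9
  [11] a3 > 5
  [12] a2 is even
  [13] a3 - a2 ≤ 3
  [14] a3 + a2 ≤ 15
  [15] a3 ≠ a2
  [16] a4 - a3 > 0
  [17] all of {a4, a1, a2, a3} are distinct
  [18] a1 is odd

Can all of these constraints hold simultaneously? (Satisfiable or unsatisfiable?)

The assignment a1 = 5, a2 = 6, a3 = 8, a4 = 10 works:
  constraint 5 holds since a3 + a4 = 18.
  constraint 7 holds since a2 + a4 = 16.
  constraint 13 holds since a3 - a2 = 2.
The rest check out directly.

Satisfiable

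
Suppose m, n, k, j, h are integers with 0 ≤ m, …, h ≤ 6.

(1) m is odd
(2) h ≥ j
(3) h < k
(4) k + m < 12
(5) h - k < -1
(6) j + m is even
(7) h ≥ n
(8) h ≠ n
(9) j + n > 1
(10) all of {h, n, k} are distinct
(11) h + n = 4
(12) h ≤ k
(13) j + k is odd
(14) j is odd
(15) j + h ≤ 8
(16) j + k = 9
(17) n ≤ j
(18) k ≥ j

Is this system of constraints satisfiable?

Try m = 5, n = 0, k = 6, j = 3, h = 4.
Check constraint 4: k + m = 11; constraint 5: h - k = -2. The remaining constraints are straightforward to verify.

Satisfiable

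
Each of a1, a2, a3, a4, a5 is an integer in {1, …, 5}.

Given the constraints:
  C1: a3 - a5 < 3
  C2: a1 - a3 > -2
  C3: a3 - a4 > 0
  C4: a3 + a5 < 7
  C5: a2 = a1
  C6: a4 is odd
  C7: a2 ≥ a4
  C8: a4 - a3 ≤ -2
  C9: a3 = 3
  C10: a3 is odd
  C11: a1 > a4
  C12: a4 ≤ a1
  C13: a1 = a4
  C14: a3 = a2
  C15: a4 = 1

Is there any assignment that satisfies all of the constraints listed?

Constraint 9 fixes a3 = 3 and constraint 15 fixes a4 = 1. Constraints 5, 13, and 14 give a3 = a2 = a1 = a4, so a3 = a4. But 3 ≠ 1 — contradiction.

Unsatisfiable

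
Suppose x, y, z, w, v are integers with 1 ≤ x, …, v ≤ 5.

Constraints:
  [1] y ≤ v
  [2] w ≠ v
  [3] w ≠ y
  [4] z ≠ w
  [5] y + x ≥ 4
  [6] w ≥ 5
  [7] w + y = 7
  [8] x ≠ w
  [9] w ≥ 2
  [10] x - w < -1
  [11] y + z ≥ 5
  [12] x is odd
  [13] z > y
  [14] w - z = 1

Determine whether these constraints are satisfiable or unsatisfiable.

Satisfiable

The assignment x = 3, y = 2, z = 4, w = 5, v = 3 works:
  constraint 5 holds since y + x = 5.
  constraint 7 holds since w + y = 7.
The rest check out directly.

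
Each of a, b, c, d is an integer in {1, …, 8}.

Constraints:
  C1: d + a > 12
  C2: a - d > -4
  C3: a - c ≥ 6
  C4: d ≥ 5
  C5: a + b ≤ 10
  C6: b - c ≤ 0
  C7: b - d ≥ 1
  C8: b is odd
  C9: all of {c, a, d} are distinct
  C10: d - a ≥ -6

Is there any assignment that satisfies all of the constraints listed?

Constraints 3, 6, 7, and 10 give b − d ≥ 1, d − a ≥ -6, a − c ≥ 6, c − b ≥ 0.
Adding all 4 inequalities: the left sides telescope to 0, and the right sides sum to 1 + (-6) + 6 + 0 = 1. So 0 ≥ 1, which is false.

Unsatisfiable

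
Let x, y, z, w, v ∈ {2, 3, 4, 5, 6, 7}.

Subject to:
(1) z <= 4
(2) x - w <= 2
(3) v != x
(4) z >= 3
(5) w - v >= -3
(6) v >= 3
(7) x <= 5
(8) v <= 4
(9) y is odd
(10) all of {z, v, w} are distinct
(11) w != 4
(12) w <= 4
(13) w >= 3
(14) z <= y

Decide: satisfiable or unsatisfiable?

Constraints 1, 4, 6, 8, 12, and 13 confine each of z, v, w to the 2 values {3, 4}.
Constraint 10 requires all 3 of them to be distinct, but only 2 values are available — impossible by the pigeonhole principle.

Unsatisfiable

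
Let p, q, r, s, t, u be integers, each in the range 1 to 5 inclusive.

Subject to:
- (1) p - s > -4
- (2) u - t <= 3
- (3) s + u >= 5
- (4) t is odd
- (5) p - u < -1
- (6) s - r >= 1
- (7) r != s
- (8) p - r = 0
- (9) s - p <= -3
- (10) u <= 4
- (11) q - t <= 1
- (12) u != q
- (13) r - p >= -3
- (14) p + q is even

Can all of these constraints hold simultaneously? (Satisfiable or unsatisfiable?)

Unsatisfiable

Constraints 6, 9, and 13 give s − r ≥ 1, r − p ≥ -3, p − s ≥ 3.
Adding all 3 inequalities: the left sides telescope to 0, and the right sides sum to 1 + (-3) + 3 = 1. So 0 ≥ 1, which is false.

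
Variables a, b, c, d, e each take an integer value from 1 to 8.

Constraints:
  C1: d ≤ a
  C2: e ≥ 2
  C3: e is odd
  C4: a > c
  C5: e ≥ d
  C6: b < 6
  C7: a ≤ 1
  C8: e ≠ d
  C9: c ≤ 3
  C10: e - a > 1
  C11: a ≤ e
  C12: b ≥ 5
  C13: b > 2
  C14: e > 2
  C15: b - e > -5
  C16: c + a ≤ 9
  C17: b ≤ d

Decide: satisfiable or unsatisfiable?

From constraints 12 and 17: d ≥ b and b ≥ 5, so d ≥ 5. From constraints 1 and 7: d ≤ a and a ≤ 1, so d ≤ 1. But 1 < 5, so no value of d works.

Unsatisfiable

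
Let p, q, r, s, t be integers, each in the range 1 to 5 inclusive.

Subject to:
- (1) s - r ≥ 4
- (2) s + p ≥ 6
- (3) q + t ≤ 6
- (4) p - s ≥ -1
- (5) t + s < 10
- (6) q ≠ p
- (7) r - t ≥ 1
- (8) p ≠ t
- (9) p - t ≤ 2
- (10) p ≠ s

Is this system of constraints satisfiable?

Unsatisfiable

Constraints 1, 4, 7, and 9 give r − t ≥ 1, t − p ≥ -2, p − s ≥ -1, s − r ≥ 4.
Adding all 4 inequalities: the left sides telescope to 0, and the right sides sum to 1 + (-2) + (-1) + 4 = 2. So 0 ≥ 2, which is false.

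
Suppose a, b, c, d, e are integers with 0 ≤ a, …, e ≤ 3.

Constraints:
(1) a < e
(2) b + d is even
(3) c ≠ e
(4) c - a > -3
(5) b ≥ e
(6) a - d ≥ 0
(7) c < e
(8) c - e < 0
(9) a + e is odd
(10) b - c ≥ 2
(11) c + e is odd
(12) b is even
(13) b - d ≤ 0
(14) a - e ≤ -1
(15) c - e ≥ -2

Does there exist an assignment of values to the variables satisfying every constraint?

Constraints 6, 10, 13, 14, and 15 give a − d ≥ 0, d − b ≥ 0, b − c ≥ 2, c − e ≥ -2, e − a ≥ 1.
Adding all 5 inequalities: the left sides telescope to 0, and the right sides sum to 0 + 0 + 2 + (-2) + 1 = 1. So 0 ≥ 1, which is false.

Unsatisfiable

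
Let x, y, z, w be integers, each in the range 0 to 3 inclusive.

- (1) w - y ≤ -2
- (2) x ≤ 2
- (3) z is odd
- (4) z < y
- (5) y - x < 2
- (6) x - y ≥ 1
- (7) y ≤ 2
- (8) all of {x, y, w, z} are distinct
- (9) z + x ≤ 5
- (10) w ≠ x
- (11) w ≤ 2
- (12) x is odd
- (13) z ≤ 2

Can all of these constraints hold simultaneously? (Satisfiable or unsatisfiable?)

Unsatisfiable

Constraints 2, 7, 11, and 13 confine each of x, y, w, z to the 3 values {0, …, 2} (the domain already gives each ≥ 0).
Constraint 8 requires all 4 of them to be distinct, but only 3 values are available — impossible by the pigeonhole principle.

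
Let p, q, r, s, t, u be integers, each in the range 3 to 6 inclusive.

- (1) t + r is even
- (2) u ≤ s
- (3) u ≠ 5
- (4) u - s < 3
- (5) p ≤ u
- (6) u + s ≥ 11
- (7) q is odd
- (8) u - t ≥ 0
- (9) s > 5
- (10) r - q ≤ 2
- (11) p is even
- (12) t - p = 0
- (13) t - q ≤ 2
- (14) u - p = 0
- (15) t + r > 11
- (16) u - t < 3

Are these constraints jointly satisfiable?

The assignment p = 6, q = 5, r = 6, s = 6, t = 6, u = 6 works:
  constraint 4 holds since u - s = 0.
  constraint 6 holds since u + s = 12.
  constraint 8 holds since u - t = 0.
The rest check out directly.

Satisfiable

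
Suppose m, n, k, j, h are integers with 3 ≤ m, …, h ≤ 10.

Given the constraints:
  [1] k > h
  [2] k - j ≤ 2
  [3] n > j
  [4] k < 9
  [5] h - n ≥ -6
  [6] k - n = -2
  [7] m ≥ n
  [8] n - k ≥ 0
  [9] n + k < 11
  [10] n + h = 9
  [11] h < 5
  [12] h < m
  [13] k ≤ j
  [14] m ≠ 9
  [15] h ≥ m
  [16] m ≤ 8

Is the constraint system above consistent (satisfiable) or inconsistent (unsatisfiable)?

Unsatisfiable

Constraints 1, 3, 7, 13, and 15 give h < k, k ≤ j, j < n, n ≤ m, m ≤ h. Chaining: h < k ≤ j < n ≤ m ≤ h, which forces h < h — impossible.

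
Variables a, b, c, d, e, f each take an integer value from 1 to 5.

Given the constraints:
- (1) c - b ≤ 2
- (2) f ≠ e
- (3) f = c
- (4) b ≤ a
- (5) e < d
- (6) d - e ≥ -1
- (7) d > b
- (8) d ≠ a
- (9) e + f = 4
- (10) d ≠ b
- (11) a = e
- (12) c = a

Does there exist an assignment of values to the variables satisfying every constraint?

Unsatisfiable

From constraints 3, 11, and 12, f = c = a = e, so f = e. But constraint 2 says f ≠ e. Contradiction.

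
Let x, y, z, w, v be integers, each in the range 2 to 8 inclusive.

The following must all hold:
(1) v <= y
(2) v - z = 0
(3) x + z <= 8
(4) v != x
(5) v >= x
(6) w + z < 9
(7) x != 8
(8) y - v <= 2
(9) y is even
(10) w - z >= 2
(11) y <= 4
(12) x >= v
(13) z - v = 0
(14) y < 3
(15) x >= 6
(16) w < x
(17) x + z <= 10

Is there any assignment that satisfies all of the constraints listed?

From constraints 5 and 15: v ≥ x and x ≥ 6, so v ≥ 6. From constraints 1 and 11: v ≤ y and y ≤ 4, so v ≤ 4. But 4 < 6, so no value of v works.

Unsatisfiable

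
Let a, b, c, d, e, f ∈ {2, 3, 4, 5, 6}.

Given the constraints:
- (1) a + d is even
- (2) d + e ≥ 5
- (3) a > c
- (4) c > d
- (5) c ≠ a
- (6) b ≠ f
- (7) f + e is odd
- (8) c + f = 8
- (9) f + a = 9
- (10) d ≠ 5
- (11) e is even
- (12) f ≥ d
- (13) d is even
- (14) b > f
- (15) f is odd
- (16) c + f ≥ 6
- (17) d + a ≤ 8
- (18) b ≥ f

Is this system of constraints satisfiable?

Take a = 6, b = 5, c = 5, d = 2, e = 6, f = 3. Then constraint 2: d + e = 8; constraint 8: c + f = 8; constraint 9: f + a = 9, and every other listed constraint is also met.

Satisfiable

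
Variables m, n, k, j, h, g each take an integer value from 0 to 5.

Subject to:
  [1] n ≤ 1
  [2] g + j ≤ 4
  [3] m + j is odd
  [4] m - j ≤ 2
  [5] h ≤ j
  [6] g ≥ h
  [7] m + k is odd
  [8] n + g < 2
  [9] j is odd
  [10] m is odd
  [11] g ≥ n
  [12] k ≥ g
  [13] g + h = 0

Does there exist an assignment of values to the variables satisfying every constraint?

Unsatisfiable

Constraint 10 makes m odd and constraint 9 makes j odd, so m + j must be even. Constraint 3 says m + j is odd — contradiction.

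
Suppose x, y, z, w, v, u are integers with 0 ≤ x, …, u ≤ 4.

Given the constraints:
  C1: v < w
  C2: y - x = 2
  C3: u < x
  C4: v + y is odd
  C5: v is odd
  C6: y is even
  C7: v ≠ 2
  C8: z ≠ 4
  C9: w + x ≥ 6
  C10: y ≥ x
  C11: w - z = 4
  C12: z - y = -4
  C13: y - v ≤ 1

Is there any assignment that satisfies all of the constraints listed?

Take x = 2, y = 4, z = 0, w = 4, v = 3, u = 0. Then constraint 2: y - x = 2; constraint 9: w + x = 6, and every other listed constraint is also met.

Satisfiable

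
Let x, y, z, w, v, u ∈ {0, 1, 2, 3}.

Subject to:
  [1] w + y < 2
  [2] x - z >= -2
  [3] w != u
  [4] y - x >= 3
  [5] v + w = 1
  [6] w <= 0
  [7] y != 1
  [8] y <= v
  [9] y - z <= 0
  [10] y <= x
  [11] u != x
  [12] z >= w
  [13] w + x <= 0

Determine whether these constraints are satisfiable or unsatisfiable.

Unsatisfiable

Constraints 2, 4, and 9 give x − z ≥ -2, z − y ≥ 0, y − x ≥ 3.
Adding all 3 inequalities: the left sides telescope to 0, and the right sides sum to (-2) + 0 + 3 = 1. So 0 ≥ 1, which is false.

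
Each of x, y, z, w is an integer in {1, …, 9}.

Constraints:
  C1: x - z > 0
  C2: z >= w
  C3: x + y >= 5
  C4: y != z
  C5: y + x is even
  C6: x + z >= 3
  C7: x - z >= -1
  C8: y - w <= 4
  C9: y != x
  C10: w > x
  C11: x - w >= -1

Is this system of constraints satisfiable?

Constraints 1, 2, and 10 give w ≤ z, z < x, x < w. Chaining: w ≤ z < x < w, which forces w < w — impossible.

Unsatisfiable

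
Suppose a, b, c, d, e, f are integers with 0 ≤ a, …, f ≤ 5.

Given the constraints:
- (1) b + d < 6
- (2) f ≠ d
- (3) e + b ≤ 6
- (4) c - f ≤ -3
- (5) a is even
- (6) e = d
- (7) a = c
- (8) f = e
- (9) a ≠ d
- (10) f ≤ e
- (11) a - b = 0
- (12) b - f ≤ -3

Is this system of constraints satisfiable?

From constraints 6 and 8, f = e = d, so f = d. But constraint 2 says f ≠ d. Contradiction.

Unsatisfiable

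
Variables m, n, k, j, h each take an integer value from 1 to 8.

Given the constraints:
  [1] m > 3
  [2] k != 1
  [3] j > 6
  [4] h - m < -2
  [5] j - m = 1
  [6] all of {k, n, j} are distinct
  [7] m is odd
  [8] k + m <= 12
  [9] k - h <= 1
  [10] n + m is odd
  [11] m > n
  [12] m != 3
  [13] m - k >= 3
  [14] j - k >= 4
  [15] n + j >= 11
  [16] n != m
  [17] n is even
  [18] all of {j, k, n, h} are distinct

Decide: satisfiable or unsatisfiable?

One satisfying assignment is m = 7, n = 4, k = 3, j = 8, h = 2.
For the less obvious constraints — constraint 4: h - m = -5; constraint 5: j - m = 1 — and the others hold by inspection.

Satisfiable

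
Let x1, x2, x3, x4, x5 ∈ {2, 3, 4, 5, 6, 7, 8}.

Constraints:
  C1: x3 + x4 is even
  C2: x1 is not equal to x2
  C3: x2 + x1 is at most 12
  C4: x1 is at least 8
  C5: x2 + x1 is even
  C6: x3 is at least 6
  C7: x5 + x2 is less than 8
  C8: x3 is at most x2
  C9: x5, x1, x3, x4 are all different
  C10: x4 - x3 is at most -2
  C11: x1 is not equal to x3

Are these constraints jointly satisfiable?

Unsatisfiable

From constraints 6 and 8: x2 ≥ x3 ≥ 6. From constraint 4: x1 ≥ 8. Hence x2 + x1 ≥ 14. But constraint 3 requires x2 + x1 ≤ 12, and 12 < 14. Contradiction.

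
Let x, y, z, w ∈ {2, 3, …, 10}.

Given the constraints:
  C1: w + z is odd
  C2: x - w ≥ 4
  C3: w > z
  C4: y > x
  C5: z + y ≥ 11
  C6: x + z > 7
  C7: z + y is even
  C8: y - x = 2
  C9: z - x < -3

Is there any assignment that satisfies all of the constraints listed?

Satisfiable

The assignment x = 8, y = 10, z = 2, w = 3 works:
  constraint 2 holds since x - w = 5.
  constraint 5 holds since z + y = 12.
The rest check out directly.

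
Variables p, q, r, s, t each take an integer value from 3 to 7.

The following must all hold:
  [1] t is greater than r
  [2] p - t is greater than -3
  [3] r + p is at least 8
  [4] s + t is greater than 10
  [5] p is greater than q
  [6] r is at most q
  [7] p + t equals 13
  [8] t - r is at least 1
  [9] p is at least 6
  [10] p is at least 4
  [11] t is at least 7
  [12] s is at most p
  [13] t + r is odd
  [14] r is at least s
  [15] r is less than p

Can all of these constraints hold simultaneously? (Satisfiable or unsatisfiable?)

The assignment p = 6, q = 4, r = 4, s = 4, t = 7 works:
  constraint 2 holds since p - t = -1.
  constraint 3 holds since r + p = 10.
The rest check out directly.

Satisfiable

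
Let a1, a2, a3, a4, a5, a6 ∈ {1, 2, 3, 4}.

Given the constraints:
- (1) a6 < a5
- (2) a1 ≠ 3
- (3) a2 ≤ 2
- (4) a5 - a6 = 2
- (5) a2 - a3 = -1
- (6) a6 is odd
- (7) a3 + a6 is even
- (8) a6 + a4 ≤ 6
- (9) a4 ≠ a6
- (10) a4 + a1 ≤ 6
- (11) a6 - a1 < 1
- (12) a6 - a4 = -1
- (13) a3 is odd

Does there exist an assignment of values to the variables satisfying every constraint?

Setting (a1, a2, a3, a4, a5, a6) = (1, 2, 3, 2, 3, 1) satisfies everything: constraint 4: a5 - a6 = 2; constraint 5: a2 - a3 = -1, and the others follow.

Satisfiable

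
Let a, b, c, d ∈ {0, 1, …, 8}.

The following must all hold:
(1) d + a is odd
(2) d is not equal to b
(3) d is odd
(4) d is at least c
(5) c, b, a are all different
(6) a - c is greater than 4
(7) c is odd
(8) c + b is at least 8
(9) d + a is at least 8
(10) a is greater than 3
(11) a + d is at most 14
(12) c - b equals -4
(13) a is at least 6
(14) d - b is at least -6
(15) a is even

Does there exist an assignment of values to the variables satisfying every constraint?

The assignment a = 8, b = 7, c = 3, d = 3 works:
  constraint 6 holds since a - c = 5.
  constraint 8 holds since c + b = 10.
The rest check out directly.

Satisfiable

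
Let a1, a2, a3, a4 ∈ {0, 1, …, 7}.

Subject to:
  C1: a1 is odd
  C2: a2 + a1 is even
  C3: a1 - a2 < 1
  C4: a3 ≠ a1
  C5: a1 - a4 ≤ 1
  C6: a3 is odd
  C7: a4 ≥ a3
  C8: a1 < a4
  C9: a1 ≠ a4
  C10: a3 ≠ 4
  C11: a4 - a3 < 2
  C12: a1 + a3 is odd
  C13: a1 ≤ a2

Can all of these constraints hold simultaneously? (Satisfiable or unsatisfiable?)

Unsatisfiable

Constraint 1 makes a1 odd and constraint 6 makes a3 odd, so a1 + a3 must be even. Constraint 12 says a1 + a3 is odd — contradiction.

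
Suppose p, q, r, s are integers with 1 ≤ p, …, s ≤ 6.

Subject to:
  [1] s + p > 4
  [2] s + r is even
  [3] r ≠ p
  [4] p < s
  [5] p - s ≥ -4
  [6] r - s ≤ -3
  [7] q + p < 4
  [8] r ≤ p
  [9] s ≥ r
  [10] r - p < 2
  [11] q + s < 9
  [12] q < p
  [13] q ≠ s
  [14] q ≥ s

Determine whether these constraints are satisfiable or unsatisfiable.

Unsatisfiable

Constraints 4, 12, and 14 give p < s, s ≤ q, q < p. Chaining: p < s ≤ q < p, which forces p < p — impossible.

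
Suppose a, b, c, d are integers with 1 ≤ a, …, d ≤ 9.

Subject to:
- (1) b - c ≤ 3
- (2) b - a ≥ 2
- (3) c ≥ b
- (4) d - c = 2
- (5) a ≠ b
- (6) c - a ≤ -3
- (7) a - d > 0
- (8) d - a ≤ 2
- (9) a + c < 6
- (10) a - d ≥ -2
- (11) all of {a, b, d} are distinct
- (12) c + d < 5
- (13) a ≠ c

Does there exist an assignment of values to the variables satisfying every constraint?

Unsatisfiable

Constraints 1, 2, and 6 give b − a ≥ 2, a − c ≥ 3, c − b ≥ -3.
Adding all 3 inequalities: the left sides telescope to 0, and the right sides sum to 2 + 3 + (-3) = 2. So 0 ≥ 2, which is false.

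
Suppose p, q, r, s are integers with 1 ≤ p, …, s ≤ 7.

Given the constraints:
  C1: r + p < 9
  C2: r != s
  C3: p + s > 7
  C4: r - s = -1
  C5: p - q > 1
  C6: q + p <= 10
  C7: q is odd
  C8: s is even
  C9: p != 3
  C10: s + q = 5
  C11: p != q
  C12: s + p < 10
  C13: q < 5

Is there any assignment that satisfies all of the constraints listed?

Satisfiable

Try p = 7, q = 3, r = 1, s = 2.
Check constraint 1: r + p = 8; constraint 3: p + s = 9. The remaining constraints are straightforward to verify.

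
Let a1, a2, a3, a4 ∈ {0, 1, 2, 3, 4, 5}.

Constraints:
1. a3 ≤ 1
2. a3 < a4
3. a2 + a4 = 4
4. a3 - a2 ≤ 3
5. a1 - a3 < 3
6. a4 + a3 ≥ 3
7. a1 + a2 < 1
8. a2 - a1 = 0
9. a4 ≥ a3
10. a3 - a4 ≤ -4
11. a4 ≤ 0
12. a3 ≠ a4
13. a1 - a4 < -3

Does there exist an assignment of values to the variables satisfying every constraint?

From constraint 11: a4 ≤ 0. From constraint 1: a3 ≤ 1. Hence a4 + a3 ≤ 1. But constraint 6 requires a4 + a3 ≥ 3, and 3 > 1. Contradiction.

Unsatisfiable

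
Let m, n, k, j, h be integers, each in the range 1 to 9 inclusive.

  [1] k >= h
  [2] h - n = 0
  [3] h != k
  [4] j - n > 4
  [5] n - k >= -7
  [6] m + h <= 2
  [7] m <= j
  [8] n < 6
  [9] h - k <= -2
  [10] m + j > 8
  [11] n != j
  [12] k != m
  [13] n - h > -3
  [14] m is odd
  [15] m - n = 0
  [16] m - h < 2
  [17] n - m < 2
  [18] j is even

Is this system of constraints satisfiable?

Setting (m, n, k, j, h) = (1, 1, 5, 8, 1) satisfies everything: constraint 2: h - n = 0; constraint 4: j - n = 7; constraint 5: n - k = -4, and the others follow.

Satisfiable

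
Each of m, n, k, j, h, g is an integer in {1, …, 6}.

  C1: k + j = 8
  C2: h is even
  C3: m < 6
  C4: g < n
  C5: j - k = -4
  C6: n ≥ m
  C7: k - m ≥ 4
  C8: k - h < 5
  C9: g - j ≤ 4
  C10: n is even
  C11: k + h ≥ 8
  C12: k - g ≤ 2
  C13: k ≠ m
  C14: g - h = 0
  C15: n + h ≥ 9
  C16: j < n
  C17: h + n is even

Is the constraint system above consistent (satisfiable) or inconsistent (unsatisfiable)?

Take m = 2, n = 6, k = 6, j = 2, h = 4, g = 4. Then constraint 1: k + j = 8; constraint 5: j - k = -4, and every other listed constraint is also met.

Satisfiable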